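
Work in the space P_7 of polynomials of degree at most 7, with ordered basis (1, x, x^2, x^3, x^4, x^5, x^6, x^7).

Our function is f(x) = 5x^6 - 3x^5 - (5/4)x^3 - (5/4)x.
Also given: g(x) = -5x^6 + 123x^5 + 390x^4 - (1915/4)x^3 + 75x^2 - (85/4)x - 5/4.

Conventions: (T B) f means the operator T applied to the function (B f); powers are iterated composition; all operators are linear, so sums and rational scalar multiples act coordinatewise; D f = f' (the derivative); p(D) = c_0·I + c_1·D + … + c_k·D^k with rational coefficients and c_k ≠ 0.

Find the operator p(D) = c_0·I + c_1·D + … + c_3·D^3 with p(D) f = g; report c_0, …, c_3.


D^0 f = 5x^6 - 3x^5 - (5/4)x^3 - (5/4)x
D^1 f = 30x^5 - 15x^4 - (15/4)x^2 - 5/4
D^2 f = 150x^4 - 60x^3 - (15/2)x
D^3 f = 600x^3 - 180x^2 - 15/2
matching coefficients of g against c_0 f + c_1 Df + … from the top degree down determines the c_i
solution: c_0 = -1, c_1 = 4, c_2 = 3, c_3 = -1/2

c_0 = -1, c_1 = 4, c_2 = 3, c_3 = -1/2


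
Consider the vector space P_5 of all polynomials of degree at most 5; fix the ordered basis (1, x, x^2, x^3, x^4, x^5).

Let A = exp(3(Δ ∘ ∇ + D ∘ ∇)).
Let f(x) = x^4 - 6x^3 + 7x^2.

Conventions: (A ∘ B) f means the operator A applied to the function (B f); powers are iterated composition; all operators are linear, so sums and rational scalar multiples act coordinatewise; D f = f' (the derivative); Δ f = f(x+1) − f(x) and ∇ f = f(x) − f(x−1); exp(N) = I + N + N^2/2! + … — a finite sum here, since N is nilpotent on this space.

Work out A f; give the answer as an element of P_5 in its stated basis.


g(x) = x^4 - 6x^3 + 79x^2 - 252x + 588

order-1 term: 72x^2 - 252x + 156
order-2 term: 432
the series for exp(3(Δ ∘ ∇ + D ∘ ∇)) f terminates at order 2
exp(3(Δ ∘ ∇ + D ∘ ∇)) f = x^4 - 6x^3 + 79x^2 - 252x + 588


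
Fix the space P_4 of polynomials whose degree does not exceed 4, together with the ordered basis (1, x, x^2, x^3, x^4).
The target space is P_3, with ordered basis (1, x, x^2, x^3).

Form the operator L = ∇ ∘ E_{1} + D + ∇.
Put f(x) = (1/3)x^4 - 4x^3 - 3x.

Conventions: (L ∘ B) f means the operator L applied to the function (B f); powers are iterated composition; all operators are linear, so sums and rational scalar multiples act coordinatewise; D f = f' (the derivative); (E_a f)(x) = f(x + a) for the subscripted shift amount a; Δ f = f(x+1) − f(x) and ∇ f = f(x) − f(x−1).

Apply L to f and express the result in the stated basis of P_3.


E_{1} f = (1/3)x^4 - (8/3)x^3 - 10x^2 - (41/3)x - 20/3
∇ E_{1} f = (4/3)x^3 - 10x^2 - (32/3)x - 20/3
D f = (4/3)x^3 - 12x^2 - 3
∇ f = (4/3)x^3 - 14x^2 + (40/3)x - 22/3
(∇ ∘ E_{1} + D + ∇) f = 4x^3 - 36x^2 + (8/3)x - 17

g(x) = 4x^3 - 36x^2 + (8/3)x - 17


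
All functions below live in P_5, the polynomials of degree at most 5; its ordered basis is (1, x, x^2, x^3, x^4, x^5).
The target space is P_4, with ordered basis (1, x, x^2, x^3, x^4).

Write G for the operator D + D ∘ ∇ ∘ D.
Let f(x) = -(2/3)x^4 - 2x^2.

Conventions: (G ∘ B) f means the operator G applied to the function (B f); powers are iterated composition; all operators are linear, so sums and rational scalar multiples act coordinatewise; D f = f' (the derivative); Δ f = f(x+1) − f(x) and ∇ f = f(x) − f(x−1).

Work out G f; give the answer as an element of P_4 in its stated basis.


D f = -(8/3)x^3 - 4x
D f = -(8/3)x^3 - 4x
∇ D f = -8x^2 + 8x - 20/3
D ∇ D f = -16x + 8
(D + D ∘ ∇ ∘ D) f = -(8/3)x^3 - 20x + 8

the result is g(x) = -(8/3)x^3 - 20x + 8


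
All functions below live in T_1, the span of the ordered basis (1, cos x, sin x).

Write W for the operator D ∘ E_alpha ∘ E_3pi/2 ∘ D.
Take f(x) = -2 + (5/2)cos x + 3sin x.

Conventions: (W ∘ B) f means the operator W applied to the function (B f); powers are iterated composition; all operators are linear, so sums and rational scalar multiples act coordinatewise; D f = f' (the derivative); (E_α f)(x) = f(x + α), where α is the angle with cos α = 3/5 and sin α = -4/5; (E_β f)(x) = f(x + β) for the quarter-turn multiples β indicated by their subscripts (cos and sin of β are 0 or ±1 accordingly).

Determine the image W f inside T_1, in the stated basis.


D f = 3cos x - (5/2)sin x
E_3pi/2 D f = (5/2)cos x + 3sin x
E_alpha (E_3pi/2 ∘ D) f = -(9/10)cos x + (19/5)sin x
D E_alpha (E_3pi/2 ∘ D) f = (19/5)cos x + (9/10)sin x

the result is g(x) = (19/5)cos x + (9/10)sin x


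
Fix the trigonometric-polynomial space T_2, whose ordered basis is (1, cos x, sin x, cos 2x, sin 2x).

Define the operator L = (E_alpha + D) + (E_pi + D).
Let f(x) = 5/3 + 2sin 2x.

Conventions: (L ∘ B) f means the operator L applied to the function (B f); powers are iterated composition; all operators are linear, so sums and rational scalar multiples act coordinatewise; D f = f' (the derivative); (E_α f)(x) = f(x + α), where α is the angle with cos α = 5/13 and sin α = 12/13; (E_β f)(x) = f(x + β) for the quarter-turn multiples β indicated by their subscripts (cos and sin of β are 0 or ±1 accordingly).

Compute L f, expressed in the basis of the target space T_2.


E_alpha f = 5/3 + (240/169)cos 2x - (238/169)sin 2x
D f = 4cos 2x
(E_alpha + D) f = 5/3 + (916/169)cos 2x - (238/169)sin 2x
E_pi f = 5/3 + 2sin 2x
D f = 4cos 2x
(E_pi + D) f = 5/3 + 4cos 2x + 2sin 2x
((E_alpha + D) + (E_pi + D)) f = 10/3 + (1592/169)cos 2x + (100/169)sin 2x

the result is g(x) = 10/3 + (1592/169)cos 2x + (100/169)sin 2x


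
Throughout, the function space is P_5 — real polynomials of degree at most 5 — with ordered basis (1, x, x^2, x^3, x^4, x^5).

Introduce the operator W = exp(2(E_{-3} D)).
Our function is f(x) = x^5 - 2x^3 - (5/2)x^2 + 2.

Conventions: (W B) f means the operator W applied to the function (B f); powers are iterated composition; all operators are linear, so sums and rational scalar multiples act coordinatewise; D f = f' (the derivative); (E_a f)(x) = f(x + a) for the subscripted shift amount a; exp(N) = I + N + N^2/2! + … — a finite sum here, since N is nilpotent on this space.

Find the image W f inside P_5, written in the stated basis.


g(x) = x^5 + 10x^4 - 82x^3 - (229/2)x^2 + 1918x - 2236

order-1 term: 10x^4 - 120x^3 + 528x^2 - 1018x + 732
order-2 term: 40x^3 - 720x^2 + 4296x - 8506
order-3 term: 80x^2 - 1440x + 6464
order-4 term: 80x - 960
order-5 term: 32
the series for exp(2(E_{-3} D)) f terminates at order 5
exp(2(E_{-3} D)) f = x^5 + 10x^4 - 82x^3 - (229/2)x^2 + 1918x - 2236


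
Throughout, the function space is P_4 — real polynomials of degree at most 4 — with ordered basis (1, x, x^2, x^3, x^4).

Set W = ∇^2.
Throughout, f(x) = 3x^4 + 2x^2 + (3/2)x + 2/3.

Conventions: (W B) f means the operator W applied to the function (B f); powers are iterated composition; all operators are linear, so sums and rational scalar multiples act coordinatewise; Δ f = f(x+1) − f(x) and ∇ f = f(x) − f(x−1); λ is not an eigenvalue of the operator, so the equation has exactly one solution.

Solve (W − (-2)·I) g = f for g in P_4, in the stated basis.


write g with unknown coordinates in the stated basis and equate coefficients in (W − (-2)·I) g = f
solving from the highest basis element down gives g = (3/2)x^4 - 8x^2 + (75/4)x - 13/6
check: W g = 18x^2 - 36x + 5
so W g − (-2)·g = 3x^4 + 2x^2 + (3/2)x + 2/3 = f ✓

the image equals g(x) = (3/2)x^4 - 8x^2 + (75/4)x - 13/6


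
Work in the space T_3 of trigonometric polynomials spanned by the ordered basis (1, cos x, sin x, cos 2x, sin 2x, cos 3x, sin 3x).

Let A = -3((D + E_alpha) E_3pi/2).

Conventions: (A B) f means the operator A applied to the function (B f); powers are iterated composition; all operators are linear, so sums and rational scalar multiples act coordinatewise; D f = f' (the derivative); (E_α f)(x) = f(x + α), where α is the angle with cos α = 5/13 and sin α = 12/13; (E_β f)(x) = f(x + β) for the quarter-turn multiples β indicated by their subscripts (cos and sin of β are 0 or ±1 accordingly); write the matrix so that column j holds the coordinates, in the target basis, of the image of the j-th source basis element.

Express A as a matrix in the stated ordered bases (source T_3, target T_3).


image of 1: -3
image of cos x: -(75/13)cos x - (15/13)sin x
image of sin x: (15/13)cos x - (75/13)sin x
image of cos 2x: -(357/169)cos 2x - (1374/169)sin 2x
image of sin 2x: (1374/169)cos 2x - (357/169)sin 2x
image of cos 3x: (17289/2197)cos 3x - (6105/2197)sin 3x
image of sin 3x: (6105/2197)cos 3x + (17289/2197)sin 3x
each image's coordinates form column j of the matrix

the matrix is [[-3, 0, 0, 0, 0, 0, 0]; [0, -75/13, 15/13, 0, 0, 0, 0]; [0, -15/13, -75/13, 0, 0, 0, 0]; [0, 0, 0, -357/169, 1374/169, 0, 0]; [0, 0, 0, -1374/169, -357/169, 0, 0]; [0, 0, 0, 0, 0, 17289/2197, 6105/2197]; [0, 0, 0, 0, 0, -6105/2197, 17289/2197]] (rows listed top to bottom)


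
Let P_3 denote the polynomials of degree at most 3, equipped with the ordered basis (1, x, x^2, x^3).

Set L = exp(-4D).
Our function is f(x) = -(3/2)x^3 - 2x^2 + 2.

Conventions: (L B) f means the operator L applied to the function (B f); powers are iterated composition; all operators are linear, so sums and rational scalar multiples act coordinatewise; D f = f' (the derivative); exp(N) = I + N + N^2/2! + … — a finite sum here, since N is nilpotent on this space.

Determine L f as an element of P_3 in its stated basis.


order-1 term: 18x^2 + 16x
order-2 term: -72x - 32
order-3 term: 96
the series for exp(-4D) f terminates at order 3
exp(-4D) f = -(3/2)x^3 + 16x^2 - 56x + 66

the image equals g(x) = -(3/2)x^3 + 16x^2 - 56x + 66


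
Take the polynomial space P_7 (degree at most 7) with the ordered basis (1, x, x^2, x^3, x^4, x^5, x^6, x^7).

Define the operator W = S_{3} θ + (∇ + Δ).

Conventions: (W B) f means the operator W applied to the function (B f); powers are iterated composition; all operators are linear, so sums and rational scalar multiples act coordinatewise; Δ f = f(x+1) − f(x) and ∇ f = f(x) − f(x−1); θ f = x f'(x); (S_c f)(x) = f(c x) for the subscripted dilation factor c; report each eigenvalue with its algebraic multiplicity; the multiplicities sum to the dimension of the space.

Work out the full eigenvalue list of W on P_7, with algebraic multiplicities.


λ = 0 (multiplicity 1), λ = 3 (multiplicity 1), λ = 18 (multiplicity 1), λ = 81 (multiplicity 1), λ = 324 (multiplicity 1), λ = 1215 (multiplicity 1), λ = 4374 (multiplicity 1), λ = 15309 (multiplicity 1)

image of 1: 0
image of x: 3x + 2
image of x^2: 18x^2 + 4x
image of x^3: 81x^3 + 6x^2 + 2
image of x^4: 324x^4 + 8x^3 + 8x
image of x^5: 1215x^5 + 10x^4 + 20x^2 + 2
image of x^6: 4374x^6 + 12x^5 + 40x^3 + 12x
image of x^7: 15309x^7 + 14x^6 + 70x^4 + 42x^2 + 2
the matrix is upper triangular; its diagonal is (0, 3, 18, 81, 324, 1215, 4374, 15309)
for a triangular matrix the eigenvalues are the diagonal entries, with algebraic multiplicity their repetition count


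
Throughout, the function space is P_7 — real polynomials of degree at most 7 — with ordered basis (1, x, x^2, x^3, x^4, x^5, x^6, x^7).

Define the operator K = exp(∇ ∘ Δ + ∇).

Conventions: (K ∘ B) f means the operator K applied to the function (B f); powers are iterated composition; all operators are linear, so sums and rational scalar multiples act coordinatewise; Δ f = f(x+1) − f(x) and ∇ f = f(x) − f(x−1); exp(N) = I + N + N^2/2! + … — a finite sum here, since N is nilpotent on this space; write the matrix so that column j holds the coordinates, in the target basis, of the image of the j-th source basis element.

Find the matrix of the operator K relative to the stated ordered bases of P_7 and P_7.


image of 1: 1
image of x: x + 1
image of x^2: x^2 + 2x + 2
image of x^3: x^3 + 3x^2 + 6x + 5
image of x^4: x^4 + 4x^3 + 12x^2 + 20x + 15
image of x^5: x^5 + 5x^4 + 20x^3 + 50x^2 + 75x + 52
image of x^6: x^6 + 6x^5 + 30x^4 + 100x^3 + 225x^2 + 312x + 203
image of x^7: x^7 + 7x^6 + 42x^5 + 175x^4 + 525x^3 + 1092x^2 + 1421x + 877
each image's coordinates form column j of the matrix

the matrix is [[1, 1, 2, 5, 15, 52, 203, 877]; [0, 1, 2, 6, 20, 75, 312, 1421]; [0, 0, 1, 3, 12, 50, 225, 1092]; [0, 0, 0, 1, 4, 20, 100, 525]; [0, 0, 0, 0, 1, 5, 30, 175]; [0, 0, 0, 0, 0, 1, 6, 42]; [0, 0, 0, 0, 0, 0, 1, 7]; [0, 0, 0, 0, 0, 0, 0, 1]] (rows listed top to bottom)


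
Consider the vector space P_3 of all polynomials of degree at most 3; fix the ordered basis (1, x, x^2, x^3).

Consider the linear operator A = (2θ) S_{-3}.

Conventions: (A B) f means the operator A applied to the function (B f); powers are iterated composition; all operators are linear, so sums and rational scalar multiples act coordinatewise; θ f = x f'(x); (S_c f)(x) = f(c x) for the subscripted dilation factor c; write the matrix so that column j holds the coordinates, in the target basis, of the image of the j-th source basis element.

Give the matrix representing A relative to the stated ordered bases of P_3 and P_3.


image of 1: 0
image of x: -6x
image of x^2: 36x^2
image of x^3: -162x^3
each image's coordinates form column j of the matrix

the matrix is [[0, 0, 0, 0]; [0, -6, 0, 0]; [0, 0, 36, 0]; [0, 0, 0, -162]] (rows listed top to bottom)


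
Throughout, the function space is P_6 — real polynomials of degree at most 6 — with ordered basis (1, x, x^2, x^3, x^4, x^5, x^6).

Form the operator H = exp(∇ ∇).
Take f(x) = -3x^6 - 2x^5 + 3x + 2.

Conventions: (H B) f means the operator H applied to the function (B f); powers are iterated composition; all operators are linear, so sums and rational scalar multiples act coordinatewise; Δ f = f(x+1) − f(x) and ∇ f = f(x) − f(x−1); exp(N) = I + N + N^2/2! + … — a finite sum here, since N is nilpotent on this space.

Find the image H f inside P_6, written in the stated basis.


the image equals g(x) = -3x^6 - 2x^5 - 90x^4 + 320x^3 - 1050x^2 + 2443x - 2584

order-1 term: -90x^4 + 320x^3 - 510x^2 + 400x - 126
order-2 term: -540x^2 + 2040x - 2100
order-3 term: -360
the series for exp(∇ ∇) f terminates at order 3
exp(∇ ∇) f = -3x^6 - 2x^5 - 90x^4 + 320x^3 - 1050x^2 + 2443x - 2584


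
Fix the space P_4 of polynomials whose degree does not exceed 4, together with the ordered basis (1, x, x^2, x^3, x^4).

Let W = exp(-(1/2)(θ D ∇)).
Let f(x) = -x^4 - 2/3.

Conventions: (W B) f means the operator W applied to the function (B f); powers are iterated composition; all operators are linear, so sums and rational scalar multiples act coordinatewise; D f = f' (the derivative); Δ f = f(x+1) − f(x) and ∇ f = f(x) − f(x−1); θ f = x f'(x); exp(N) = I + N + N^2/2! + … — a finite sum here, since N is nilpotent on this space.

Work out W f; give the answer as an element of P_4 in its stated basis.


g(x) = -x^4 + 12x^2 - 6x - 2/3

order-1 term: 12x^2 - 6x
the series for exp(-(1/2)(θ D ∇)) f terminates at order 1
exp(-(1/2)(θ D ∇)) f = -x^4 + 12x^2 - 6x - 2/3


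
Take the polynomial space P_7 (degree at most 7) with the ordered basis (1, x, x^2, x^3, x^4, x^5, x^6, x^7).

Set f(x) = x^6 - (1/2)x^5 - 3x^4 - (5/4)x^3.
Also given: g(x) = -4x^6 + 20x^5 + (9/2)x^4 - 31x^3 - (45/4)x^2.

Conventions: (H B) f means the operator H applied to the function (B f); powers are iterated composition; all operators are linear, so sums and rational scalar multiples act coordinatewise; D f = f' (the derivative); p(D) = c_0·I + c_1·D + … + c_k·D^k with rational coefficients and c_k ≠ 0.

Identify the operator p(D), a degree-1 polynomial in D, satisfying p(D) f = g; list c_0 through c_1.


c_0 = -4, c_1 = 3

D^0 f = x^6 - (1/2)x^5 - 3x^4 - (5/4)x^3
D^1 f = 6x^5 - (5/2)x^4 - 12x^3 - (15/4)x^2
matching coefficients of g against c_0 f + c_1 Df + … from the top degree down determines the c_i
solution: c_0 = -4, c_1 = 3


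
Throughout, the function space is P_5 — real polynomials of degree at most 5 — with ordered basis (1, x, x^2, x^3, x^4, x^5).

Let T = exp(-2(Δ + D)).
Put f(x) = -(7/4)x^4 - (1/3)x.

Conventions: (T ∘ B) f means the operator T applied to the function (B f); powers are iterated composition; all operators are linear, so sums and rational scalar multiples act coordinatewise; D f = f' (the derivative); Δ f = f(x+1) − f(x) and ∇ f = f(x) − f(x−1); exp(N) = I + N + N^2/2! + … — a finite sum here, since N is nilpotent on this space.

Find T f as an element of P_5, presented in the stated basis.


order-1 term: 28x^3 + 21x^2 + 14x + 29/6
order-2 term: -168x^2 - 168x - 77
order-3 term: 448x + 336
order-4 term: -448
the series for exp(-2(Δ + D)) f terminates at order 4
exp(-2(Δ + D)) f = -(7/4)x^4 + 28x^3 - 147x^2 + (881/3)x - 1105/6

g(x) = -(7/4)x^4 + 28x^3 - 147x^2 + (881/3)x - 1105/6


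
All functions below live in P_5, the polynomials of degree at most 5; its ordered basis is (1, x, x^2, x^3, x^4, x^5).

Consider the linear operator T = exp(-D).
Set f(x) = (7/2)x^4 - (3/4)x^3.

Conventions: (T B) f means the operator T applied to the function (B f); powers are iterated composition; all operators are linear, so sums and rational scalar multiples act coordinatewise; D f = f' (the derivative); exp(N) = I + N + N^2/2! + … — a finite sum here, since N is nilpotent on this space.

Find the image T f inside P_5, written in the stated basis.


the image equals g(x) = (7/2)x^4 - (59/4)x^3 + (93/4)x^2 - (65/4)x + 17/4

order-1 term: -14x^3 + (9/4)x^2
order-2 term: 21x^2 - (9/4)x
order-3 term: -14x + 3/4
order-4 term: 7/2
the series for exp(-D) f terminates at order 4
exp(-D) f = (7/2)x^4 - (59/4)x^3 + (93/4)x^2 - (65/4)x + 17/4


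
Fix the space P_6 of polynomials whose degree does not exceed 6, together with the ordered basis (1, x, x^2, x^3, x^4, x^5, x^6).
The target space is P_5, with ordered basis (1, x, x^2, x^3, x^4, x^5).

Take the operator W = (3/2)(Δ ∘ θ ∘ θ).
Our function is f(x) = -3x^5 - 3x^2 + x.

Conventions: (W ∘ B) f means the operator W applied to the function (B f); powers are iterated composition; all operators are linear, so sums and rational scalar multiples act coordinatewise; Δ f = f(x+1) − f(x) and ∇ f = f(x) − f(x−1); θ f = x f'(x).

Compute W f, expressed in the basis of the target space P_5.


the image equals g(x) = -(1125/2)x^4 - 1125x^3 - 1125x^2 - (1197/2)x - 129

θ f = -15x^5 - 6x^2 + x
θ θ f = -75x^5 - 12x^2 + x
Δ θ θ f = -375x^4 - 750x^3 - 750x^2 - 399x - 86
((3/2)(Δ ∘ θ ∘ θ)) f = -(1125/2)x^4 - 1125x^3 - 1125x^2 - (1197/2)x - 129


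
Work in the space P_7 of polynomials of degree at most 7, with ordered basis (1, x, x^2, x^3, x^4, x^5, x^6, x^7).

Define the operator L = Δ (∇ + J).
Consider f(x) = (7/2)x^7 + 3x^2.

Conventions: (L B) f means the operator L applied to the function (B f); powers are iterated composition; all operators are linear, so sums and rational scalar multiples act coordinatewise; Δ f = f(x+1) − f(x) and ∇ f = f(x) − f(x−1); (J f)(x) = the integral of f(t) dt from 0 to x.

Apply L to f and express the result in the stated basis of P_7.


∇ f = (49/2)x^6 - (147/2)x^5 + (245/2)x^4 - (245/2)x^3 + (147/2)x^2 - (37/2)x + 1/2
J f = (7/16)x^8 + x^3
(∇ + J) f = (7/16)x^8 + (49/2)x^6 - (147/2)x^5 + (245/2)x^4 - (243/2)x^3 + (147/2)x^2 - (37/2)x + 1/2
Δ (∇ + J) f = (7/2)x^7 + (49/4)x^6 + (343/2)x^5 + (245/8)x^4 + (539/2)x^3 + (61/4)x^2 + (111/2)x + 119/16

the result is g(x) = (7/2)x^7 + (49/4)x^6 + (343/2)x^5 + (245/8)x^4 + (539/2)x^3 + (61/4)x^2 + (111/2)x + 119/16


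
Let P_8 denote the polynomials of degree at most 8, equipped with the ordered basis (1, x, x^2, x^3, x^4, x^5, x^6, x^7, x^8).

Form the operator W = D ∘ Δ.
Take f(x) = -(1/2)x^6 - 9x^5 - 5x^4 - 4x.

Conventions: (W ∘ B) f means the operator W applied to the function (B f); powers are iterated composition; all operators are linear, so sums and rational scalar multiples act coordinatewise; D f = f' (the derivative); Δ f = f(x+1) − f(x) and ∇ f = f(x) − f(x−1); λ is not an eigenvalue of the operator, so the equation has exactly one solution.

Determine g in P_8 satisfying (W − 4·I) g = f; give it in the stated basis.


write g with unknown coordinates in the stated basis and equate coefficients in (W − 4·I) g = f
solving from the highest basis element down gives g = (1/8)x^6 + (9/4)x^5 + (35/16)x^4 + (105/8)x^3 + (405/16)x^2 + (631/16)x + 443/16
check: W g = (15/4)x^4 + (105/2)x^3 + (405/4)x^2 + (615/4)x + 443/4
so W g − 4·g = -(1/2)x^6 - 9x^5 - 5x^4 - 4x = f ✓

the image equals g(x) = (1/8)x^6 + (9/4)x^5 + (35/16)x^4 + (105/8)x^3 + (405/16)x^2 + (631/16)x + 443/16


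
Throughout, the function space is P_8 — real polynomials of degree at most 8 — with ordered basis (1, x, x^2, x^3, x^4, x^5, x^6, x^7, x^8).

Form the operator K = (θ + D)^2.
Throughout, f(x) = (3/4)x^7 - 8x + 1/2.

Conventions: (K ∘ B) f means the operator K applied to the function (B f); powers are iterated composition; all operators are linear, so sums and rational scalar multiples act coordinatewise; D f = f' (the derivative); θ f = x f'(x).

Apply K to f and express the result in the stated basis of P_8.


g(x) = (147/4)x^7 + (273/4)x^6 + (63/2)x^5 - 8x - 8

θ f = (21/4)x^7 - 8x
D f = (21/4)x^6 - 8
(θ + D) f = (21/4)x^7 + (21/4)x^6 - 8x - 8
θ (θ + D) f = (147/4)x^7 + (63/2)x^6 - 8x
D (θ + D) f = (147/4)x^6 + (63/2)x^5 - 8
(θ + D) (θ + D) f = (147/4)x^7 + (273/4)x^6 + (63/2)x^5 - 8x - 8


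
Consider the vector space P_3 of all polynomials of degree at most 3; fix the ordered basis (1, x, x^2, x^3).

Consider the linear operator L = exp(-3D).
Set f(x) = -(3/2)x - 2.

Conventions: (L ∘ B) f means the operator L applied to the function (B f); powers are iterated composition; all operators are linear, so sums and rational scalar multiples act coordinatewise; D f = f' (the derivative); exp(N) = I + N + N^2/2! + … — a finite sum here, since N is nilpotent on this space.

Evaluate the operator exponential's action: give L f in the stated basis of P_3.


g(x) = -(3/2)x + 5/2

order-1 term: 9/2
the series for exp(-3D) f terminates at order 1
exp(-3D) f = -(3/2)x + 5/2


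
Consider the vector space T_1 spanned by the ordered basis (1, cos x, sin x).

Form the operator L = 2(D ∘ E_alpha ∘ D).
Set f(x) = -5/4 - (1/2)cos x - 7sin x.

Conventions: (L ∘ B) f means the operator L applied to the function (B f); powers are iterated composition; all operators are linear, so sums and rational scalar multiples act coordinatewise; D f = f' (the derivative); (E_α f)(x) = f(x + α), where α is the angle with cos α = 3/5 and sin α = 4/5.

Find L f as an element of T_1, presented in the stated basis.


D f = -7cos x + (1/2)sin x
E_alpha D f = -(19/5)cos x + (59/10)sin x
D E_alpha D f = (59/10)cos x + (19/5)sin x
(2(D ∘ E_alpha ∘ D)) f = (59/5)cos x + (38/5)sin x

g(x) = (59/5)cos x + (38/5)sin x


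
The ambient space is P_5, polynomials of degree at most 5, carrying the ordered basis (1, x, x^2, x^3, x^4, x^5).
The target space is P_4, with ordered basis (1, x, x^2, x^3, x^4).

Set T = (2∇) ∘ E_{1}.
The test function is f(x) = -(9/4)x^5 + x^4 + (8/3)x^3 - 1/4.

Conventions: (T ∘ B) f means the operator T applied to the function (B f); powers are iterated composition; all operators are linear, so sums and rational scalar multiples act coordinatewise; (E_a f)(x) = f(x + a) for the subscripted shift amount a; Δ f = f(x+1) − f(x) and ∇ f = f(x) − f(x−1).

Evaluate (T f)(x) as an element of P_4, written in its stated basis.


E_{1} f = -(9/4)x^5 - (41/4)x^4 - (95/6)x^3 - (17/2)x^2 + (3/4)x + 7/6
∇ E_{1} f = -(45/4)x^4 - (37/2)x^3 - (17/2)x^2 + (3/4)x + 17/12
(2∇) E_{1} f = -(45/2)x^4 - 37x^3 - 17x^2 + (3/2)x + 17/6

the image equals g(x) = -(45/2)x^4 - 37x^3 - 17x^2 + (3/2)x + 17/6


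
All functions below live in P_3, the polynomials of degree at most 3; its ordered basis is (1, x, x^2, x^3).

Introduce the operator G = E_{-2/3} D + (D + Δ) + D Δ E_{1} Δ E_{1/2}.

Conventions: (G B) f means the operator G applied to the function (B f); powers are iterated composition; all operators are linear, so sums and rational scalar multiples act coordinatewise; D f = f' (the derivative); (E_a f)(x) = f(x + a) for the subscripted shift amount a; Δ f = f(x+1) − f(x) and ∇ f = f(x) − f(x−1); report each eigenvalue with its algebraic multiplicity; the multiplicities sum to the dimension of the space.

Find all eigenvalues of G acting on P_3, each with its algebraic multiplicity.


image of 1: 0
image of x: 3
image of x^2: 6x - 1/3
image of x^3: 9x^2 - x + 25/3
the matrix is upper triangular; its diagonal is (0, 0, 0, 0)
for a triangular matrix the eigenvalues are the diagonal entries, with algebraic multiplicity their repetition count

λ = 0 (multiplicity 4)


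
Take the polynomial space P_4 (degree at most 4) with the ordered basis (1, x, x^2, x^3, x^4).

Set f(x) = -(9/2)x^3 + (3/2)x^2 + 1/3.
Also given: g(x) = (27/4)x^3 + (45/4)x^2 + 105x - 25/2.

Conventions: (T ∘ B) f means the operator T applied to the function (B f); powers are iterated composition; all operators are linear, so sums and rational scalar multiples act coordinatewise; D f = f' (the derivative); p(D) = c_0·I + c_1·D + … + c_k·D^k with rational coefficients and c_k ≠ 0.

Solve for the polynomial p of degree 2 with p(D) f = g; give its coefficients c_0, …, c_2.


p(D) = -(3/2)·I − D − 4·D^2, i.e. c_0 = -3/2, c_1 = -1, c_2 = -4

D^0 f = -(9/2)x^3 + (3/2)x^2 + 1/3
D^1 f = -(27/2)x^2 + 3x
D^2 f = -27x + 3
matching coefficients of g against c_0 f + c_1 Df + … from the top degree down determines the c_i
solution: c_0 = -3/2, c_1 = -1, c_2 = -4


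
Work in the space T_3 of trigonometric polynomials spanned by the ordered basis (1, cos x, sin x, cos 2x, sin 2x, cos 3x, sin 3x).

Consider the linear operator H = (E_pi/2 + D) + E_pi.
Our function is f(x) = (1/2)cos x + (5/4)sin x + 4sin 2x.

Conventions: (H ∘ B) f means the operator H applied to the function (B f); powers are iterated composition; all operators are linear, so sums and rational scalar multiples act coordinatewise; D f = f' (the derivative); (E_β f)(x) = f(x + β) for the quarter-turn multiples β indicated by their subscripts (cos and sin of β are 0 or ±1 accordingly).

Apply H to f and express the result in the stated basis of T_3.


E_pi/2 f = (5/4)cos x - (1/2)sin x - 4sin 2x
D f = (5/4)cos x - (1/2)sin x + 8cos 2x
(E_pi/2 + D) f = (5/2)cos x - sin x + 8cos 2x - 4sin 2x
E_pi f = -(1/2)cos x - (5/4)sin x + 4sin 2x
((E_pi/2 + D) + E_pi) f = 2cos x - (9/4)sin x + 8cos 2x

the image equals g(x) = 2cos x - (9/4)sin x + 8cos 2x


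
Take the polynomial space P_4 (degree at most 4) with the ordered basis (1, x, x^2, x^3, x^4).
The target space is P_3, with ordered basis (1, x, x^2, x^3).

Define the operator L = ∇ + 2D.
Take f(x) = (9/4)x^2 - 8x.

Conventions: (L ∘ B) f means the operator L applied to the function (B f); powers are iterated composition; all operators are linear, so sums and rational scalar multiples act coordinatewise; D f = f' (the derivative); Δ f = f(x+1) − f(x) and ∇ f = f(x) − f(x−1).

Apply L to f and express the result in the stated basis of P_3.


∇ f = (9/2)x - 41/4
D f = (9/2)x - 8
(2D) f = 9x - 16
(∇ + 2D) f = (27/2)x - 105/4

g(x) = (27/2)x - 105/4


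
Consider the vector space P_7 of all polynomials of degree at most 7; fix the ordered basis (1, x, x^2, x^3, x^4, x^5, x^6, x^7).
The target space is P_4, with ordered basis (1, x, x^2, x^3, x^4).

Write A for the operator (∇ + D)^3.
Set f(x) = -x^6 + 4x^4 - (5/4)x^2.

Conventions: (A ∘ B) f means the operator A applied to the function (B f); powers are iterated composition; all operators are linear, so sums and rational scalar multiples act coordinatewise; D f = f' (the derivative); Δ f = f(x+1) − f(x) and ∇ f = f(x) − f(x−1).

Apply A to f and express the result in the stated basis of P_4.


∇ f = -6x^5 + 15x^4 - 4x^3 - 9x^2 + (15/2)x - 7/4
D f = -6x^5 + 16x^3 - (5/2)x
(∇ + D) f = -12x^5 + 15x^4 + 12x^3 - 9x^2 + 5x - 7/4
∇ (∇ + D) f = -60x^4 + 180x^3 - 174x^2 + 66x - 1
D (∇ + D) f = -60x^4 + 60x^3 + 36x^2 - 18x + 5
(∇ + D) (∇ + D) f = -120x^4 + 240x^3 - 138x^2 + 48x + 4
∇ (∇ + D) (∇ + D) f = -480x^3 + 1440x^2 - 1476x + 546
D (∇ + D) (∇ + D) f = -480x^3 + 720x^2 - 276x + 48
(∇ + D) (∇ + D) (∇ + D) f = -960x^3 + 2160x^2 - 1752x + 594

the result is g(x) = -960x^3 + 2160x^2 - 1752x + 594


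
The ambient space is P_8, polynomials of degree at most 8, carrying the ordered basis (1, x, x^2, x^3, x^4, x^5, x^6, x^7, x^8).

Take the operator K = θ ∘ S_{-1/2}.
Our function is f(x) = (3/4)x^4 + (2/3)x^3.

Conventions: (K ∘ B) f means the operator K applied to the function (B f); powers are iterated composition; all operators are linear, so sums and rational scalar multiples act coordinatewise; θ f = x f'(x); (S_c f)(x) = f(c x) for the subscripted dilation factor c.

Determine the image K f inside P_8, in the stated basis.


the result is g(x) = (3/16)x^4 - (1/4)x^3

S_{-1/2} f = (3/64)x^4 - (1/12)x^3
θ S_{-1/2} f = (3/16)x^4 - (1/4)x^3


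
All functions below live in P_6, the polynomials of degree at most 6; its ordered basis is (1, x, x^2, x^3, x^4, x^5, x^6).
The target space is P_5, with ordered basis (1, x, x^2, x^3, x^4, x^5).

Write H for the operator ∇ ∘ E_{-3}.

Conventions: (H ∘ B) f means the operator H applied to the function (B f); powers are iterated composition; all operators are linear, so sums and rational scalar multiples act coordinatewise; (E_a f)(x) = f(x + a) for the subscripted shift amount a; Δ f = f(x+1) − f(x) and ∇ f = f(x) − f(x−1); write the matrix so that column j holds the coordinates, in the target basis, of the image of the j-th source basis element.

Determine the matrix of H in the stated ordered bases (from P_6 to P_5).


the matrix is [[0, 1, -7, 37, -175, 781, -3367]; [0, 0, 2, -21, 148, -875, 4686]; [0, 0, 0, 3, -42, 370, -2625]; [0, 0, 0, 0, 4, -70, 740]; [0, 0, 0, 0, 0, 5, -105]; [0, 0, 0, 0, 0, 0, 6]] (rows listed top to bottom)

image of 1: 0
image of x: 1
image of x^2: 2x - 7
image of x^3: 3x^2 - 21x + 37
image of x^4: 4x^3 - 42x^2 + 148x - 175
image of x^5: 5x^4 - 70x^3 + 370x^2 - 875x + 781
image of x^6: 6x^5 - 105x^4 + 740x^3 - 2625x^2 + 4686x - 3367
each image's coordinates form column j of the matrix


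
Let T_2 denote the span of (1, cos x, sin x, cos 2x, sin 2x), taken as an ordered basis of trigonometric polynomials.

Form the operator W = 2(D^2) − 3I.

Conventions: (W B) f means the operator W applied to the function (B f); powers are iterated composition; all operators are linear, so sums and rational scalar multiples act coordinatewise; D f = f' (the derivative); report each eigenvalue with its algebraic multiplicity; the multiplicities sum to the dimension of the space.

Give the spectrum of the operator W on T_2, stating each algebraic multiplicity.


λ = -11 (multiplicity 2), λ = -5 (multiplicity 2), λ = -3 (multiplicity 1)

image of 1: -3
image of cos x: -5cos x
image of sin x: -5sin x
image of cos 2x: -11cos 2x
image of sin 2x: -11sin 2x
the matrix is diagonal; its diagonal is (-3, -5, -5, -11, -11)
for a triangular matrix the eigenvalues are the diagonal entries, with algebraic multiplicity their repetition count


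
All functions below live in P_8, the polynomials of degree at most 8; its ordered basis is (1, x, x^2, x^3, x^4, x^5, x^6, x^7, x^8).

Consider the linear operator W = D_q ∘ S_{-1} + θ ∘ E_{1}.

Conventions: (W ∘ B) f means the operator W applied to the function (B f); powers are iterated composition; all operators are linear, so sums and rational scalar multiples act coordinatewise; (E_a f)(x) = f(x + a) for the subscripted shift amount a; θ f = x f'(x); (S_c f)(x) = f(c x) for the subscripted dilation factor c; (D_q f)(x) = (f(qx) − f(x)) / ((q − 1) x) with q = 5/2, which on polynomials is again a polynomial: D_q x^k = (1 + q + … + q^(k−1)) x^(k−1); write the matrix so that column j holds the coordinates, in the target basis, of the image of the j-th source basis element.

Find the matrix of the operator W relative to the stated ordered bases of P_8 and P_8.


image of 1: 0
image of x: x - 1
image of x^2: 2x^2 + (11/2)x
image of x^3: 3x^3 - (15/4)x^2 + 3x
image of x^4: 4x^4 + (299/8)x^3 + 12x^2 + 4x
image of x^5: 5x^5 - (711/16)x^4 + 30x^3 + 20x^2 + 5x
image of x^6: 6x^6 + (6147/32)x^5 + 60x^4 + 60x^3 + 30x^2 + 6x
image of x^7: 7x^7 - (23311/64)x^6 + 105x^5 + 140x^4 + 105x^3 + 42x^2 + 7x
image of x^8: 8x^8 + (137291/128)x^7 + 168x^6 + 280x^5 + 280x^4 + 168x^3 + 56x^2 + 8x
each image's coordinates form column j of the matrix

the matrix is [[0, -1, 0, 0, 0, 0, 0, 0, 0]; [0, 1, 11/2, 3, 4, 5, 6, 7, 8]; [0, 0, 2, -15/4, 12, 20, 30, 42, 56]; [0, 0, 0, 3, 299/8, 30, 60, 105, 168]; [0, 0, 0, 0, 4, -711/16, 60, 140, 280]; [0, 0, 0, 0, 0, 5, 6147/32, 105, 280]; [0, 0, 0, 0, 0, 0, 6, -23311/64, 168]; [0, 0, 0, 0, 0, 0, 0, 7, 137291/128]; [0, 0, 0, 0, 0, 0, 0, 0, 8]] (rows listed top to bottom)


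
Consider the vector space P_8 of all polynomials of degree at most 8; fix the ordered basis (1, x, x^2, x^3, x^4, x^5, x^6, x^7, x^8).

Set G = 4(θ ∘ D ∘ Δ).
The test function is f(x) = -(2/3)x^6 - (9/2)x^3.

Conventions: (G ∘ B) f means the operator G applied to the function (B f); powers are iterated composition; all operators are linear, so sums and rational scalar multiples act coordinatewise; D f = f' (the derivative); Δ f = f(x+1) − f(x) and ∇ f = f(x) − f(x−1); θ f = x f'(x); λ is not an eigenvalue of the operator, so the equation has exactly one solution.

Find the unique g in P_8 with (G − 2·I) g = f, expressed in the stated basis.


g(x) = (1/3)x^6 + 80x^4 + (489/4)x^3 + 3920x^2 + 3407x

write g with unknown coordinates in the stated basis and equate coefficients in (G − 2·I) g = f
solving from the highest basis element down gives g = (1/3)x^6 + 80x^4 + (489/4)x^3 + 3920x^2 + 3407x
check: G g = 160x^4 + 240x^3 + 7840x^2 + 6814x
so G g − 2·g = -(2/3)x^6 - (9/2)x^3 = f ✓


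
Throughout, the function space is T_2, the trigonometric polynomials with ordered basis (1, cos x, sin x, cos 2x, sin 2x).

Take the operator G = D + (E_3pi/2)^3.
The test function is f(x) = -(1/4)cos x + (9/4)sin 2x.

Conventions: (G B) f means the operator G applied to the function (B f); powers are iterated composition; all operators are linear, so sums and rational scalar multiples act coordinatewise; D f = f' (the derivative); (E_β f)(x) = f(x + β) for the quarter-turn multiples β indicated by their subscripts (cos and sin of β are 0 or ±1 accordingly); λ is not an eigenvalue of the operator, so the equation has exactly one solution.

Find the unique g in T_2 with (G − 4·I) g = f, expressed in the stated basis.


write g with unknown coordinates in the stated basis and equate coefficients in (G − 4·I) g = f
solving from the highest basis element down gives g = (1/20)cos x - (1/40)sin x - (9/58)cos 2x - (45/116)sin 2x
check: G g = -(1/20)cos x - (1/10)sin x - (18/29)cos 2x + (81/116)sin 2x
so G g − 4·g = -(1/4)cos x + (9/4)sin 2x = f ✓

the image equals g(x) = (1/20)cos x - (1/40)sin x - (9/58)cos 2x - (45/116)sin 2x


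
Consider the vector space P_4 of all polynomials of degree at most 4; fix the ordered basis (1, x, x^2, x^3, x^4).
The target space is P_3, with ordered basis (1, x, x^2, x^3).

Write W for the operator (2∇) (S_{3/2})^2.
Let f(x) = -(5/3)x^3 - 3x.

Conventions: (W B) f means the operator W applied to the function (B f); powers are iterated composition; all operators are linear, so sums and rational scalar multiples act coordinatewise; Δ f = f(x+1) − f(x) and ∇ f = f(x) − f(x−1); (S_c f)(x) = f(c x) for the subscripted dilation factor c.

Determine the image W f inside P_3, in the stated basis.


S_{3/2} f = -(45/8)x^3 - (9/2)x
S_{3/2} S_{3/2} f = -(1215/64)x^3 - (27/4)x
∇ (S_{3/2})^2 f = -(3645/64)x^2 + (3645/64)x - 1647/64
(2∇) (S_{3/2})^2 f = -(3645/32)x^2 + (3645/32)x - 1647/32

the result is g(x) = -(3645/32)x^2 + (3645/32)x - 1647/32


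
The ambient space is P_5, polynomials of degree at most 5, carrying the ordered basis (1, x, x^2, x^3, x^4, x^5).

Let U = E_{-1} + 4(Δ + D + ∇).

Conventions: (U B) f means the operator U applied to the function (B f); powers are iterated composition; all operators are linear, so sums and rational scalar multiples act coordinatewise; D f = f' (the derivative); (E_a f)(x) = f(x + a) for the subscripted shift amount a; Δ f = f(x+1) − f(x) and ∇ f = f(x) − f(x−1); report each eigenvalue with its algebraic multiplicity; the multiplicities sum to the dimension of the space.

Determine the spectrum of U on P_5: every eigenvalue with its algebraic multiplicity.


λ = 1 (multiplicity 6)

image of 1: 1
image of x: x + 11
image of x^2: x^2 + 22x + 1
image of x^3: x^3 + 33x^2 + 3x + 7
image of x^4: x^4 + 44x^3 + 6x^2 + 28x + 1
image of x^5: x^5 + 55x^4 + 10x^3 + 70x^2 + 5x + 7
the matrix is upper triangular; its diagonal is (1, 1, 1, 1, 1, 1)
for a triangular matrix the eigenvalues are the diagonal entries, with algebraic multiplicity their repetition count


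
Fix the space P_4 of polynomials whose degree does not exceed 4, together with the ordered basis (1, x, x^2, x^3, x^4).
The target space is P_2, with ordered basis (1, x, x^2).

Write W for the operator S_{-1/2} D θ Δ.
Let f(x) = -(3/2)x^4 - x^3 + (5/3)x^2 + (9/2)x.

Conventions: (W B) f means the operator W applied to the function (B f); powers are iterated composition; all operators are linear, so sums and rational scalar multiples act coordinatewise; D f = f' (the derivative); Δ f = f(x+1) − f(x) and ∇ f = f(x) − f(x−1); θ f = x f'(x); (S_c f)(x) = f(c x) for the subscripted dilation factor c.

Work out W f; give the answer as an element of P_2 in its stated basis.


the image equals g(x) = -(27/2)x^2 + 24x - 17/3

Δ f = -6x^3 - 12x^2 - (17/3)x + 11/3
θ Δ f = -18x^3 - 24x^2 - (17/3)x
D θ Δ f = -54x^2 - 48x - 17/3
S_{-1/2} D θ Δ f = -(27/2)x^2 + 24x - 17/3


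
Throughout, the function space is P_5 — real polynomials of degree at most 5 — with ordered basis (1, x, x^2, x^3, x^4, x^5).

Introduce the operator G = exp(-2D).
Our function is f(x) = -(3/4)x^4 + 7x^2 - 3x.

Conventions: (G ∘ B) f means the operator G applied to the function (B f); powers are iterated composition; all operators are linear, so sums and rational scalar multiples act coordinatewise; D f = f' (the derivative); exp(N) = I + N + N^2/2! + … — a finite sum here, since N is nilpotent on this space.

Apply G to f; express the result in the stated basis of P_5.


the image equals g(x) = -(3/4)x^4 + 6x^3 - 11x^2 - 7x + 22

order-1 term: 6x^3 - 28x + 6
order-2 term: -18x^2 + 28
order-3 term: 24x
order-4 term: -12
the series for exp(-2D) f terminates at order 4
exp(-2D) f = -(3/4)x^4 + 6x^3 - 11x^2 - 7x + 22


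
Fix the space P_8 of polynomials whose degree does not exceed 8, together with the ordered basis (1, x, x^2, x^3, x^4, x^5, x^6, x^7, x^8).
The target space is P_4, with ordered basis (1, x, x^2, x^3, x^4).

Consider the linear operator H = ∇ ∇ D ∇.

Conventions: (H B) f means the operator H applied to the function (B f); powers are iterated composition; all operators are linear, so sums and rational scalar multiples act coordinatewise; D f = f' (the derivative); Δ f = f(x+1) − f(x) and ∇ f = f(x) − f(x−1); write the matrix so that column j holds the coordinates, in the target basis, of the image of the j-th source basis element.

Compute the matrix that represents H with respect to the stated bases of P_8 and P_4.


image of 1: 0
image of x: 0
image of x^2: 0
image of x^3: 0
image of x^4: 24
image of x^5: 120x - 180
image of x^6: 360x^2 - 1080x + 900
image of x^7: 840x^3 - 3780x^2 + 6300x - 3780
image of x^8: 1680x^4 - 10080x^3 + 25200x^2 - 30240x + 14448
each image's coordinates form column j of the matrix

the matrix is [[0, 0, 0, 0, 24, -180, 900, -3780, 14448]; [0, 0, 0, 0, 0, 120, -1080, 6300, -30240]; [0, 0, 0, 0, 0, 0, 360, -3780, 25200]; [0, 0, 0, 0, 0, 0, 0, 840, -10080]; [0, 0, 0, 0, 0, 0, 0, 0, 1680]] (rows listed top to bottom)


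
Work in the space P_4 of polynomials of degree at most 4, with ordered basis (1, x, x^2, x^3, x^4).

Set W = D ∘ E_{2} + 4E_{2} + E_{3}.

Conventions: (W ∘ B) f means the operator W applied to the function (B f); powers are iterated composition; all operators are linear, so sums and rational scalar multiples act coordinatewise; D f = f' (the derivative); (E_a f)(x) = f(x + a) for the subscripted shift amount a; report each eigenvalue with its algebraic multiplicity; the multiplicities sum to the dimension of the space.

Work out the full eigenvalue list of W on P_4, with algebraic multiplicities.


image of 1: 5
image of x: 5x + 12
image of x^2: 5x^2 + 24x + 29
image of x^3: 5x^3 + 36x^2 + 87x + 71
image of x^4: 5x^4 + 48x^3 + 174x^2 + 284x + 177
the matrix is upper triangular; its diagonal is (5, 5, 5, 5, 5)
for a triangular matrix the eigenvalues are the diagonal entries, with algebraic multiplicity their repetition count

λ = 5 (multiplicity 5)
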